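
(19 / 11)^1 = 19 / 11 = 1.73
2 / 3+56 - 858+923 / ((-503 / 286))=-1326.14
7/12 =0.58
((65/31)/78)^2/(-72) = -25/2490912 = -0.00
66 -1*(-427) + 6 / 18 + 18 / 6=1489 / 3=496.33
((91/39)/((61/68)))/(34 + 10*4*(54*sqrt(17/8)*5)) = -238/667031889 + 6300*sqrt(34)/222343963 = 0.00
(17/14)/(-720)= -17/10080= -0.00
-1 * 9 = -9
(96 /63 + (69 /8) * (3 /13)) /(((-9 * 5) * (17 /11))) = -16885 /334152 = -0.05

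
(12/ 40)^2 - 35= -3491/ 100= -34.91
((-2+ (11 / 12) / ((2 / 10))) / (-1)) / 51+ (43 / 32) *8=1637 / 153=10.70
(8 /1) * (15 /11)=120 /11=10.91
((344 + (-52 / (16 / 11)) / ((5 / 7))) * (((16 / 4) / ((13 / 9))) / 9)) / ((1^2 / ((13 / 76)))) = 5879 / 380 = 15.47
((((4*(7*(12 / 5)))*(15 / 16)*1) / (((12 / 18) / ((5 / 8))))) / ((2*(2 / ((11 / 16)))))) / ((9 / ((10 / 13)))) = 5775 / 6656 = 0.87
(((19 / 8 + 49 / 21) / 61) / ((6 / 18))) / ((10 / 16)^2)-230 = -349846 / 1525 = -229.41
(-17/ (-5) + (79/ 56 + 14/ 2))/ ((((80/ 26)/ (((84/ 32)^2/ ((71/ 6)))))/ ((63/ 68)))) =511893837/ 247193600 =2.07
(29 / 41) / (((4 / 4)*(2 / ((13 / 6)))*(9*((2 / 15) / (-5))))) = -9425 / 2952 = -3.19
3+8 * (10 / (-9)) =-53 / 9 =-5.89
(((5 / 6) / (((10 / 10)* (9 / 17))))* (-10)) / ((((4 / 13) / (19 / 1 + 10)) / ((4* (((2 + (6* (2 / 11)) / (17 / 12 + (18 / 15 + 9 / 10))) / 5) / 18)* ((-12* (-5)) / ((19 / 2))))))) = -3436505800 / 3572019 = -962.06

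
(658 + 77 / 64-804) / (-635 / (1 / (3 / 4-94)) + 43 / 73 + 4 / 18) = -6088419 / 2489853872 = -0.00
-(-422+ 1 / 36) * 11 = 167101 / 36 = 4641.69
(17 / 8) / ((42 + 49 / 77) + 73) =187 / 10176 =0.02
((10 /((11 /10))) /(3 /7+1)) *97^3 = 63887110 /11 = 5807919.09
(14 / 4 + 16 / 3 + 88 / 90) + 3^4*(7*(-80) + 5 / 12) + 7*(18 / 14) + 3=-8154799 / 180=-45304.44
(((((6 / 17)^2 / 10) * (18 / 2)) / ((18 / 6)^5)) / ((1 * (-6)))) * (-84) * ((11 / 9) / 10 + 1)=1414 / 195075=0.01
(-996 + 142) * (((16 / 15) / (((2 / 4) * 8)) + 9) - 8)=-16226 / 15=-1081.73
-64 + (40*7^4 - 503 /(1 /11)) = 90443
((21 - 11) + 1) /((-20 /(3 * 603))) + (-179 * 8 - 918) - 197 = -70839 /20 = -3541.95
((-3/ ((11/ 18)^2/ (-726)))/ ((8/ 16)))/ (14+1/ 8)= 93312/ 113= 825.77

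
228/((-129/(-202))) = 15352/43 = 357.02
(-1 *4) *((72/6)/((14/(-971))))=23304/7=3329.14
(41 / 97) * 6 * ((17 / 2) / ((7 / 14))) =4182 / 97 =43.11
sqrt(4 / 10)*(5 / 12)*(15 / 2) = 5*sqrt(10) / 8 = 1.98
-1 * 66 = -66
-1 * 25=-25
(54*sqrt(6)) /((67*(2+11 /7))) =378*sqrt(6) /1675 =0.55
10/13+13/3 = 199/39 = 5.10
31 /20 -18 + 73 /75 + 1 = -14.48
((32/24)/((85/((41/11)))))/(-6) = -82/8415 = -0.01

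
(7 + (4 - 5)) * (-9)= -54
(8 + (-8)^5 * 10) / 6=-54612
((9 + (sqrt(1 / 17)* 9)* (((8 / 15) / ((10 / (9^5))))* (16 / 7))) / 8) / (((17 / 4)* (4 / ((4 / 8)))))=9 / 272 + 708588* sqrt(17) / 50575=57.80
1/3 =0.33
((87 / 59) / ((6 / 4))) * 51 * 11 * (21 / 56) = 48807 / 236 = 206.81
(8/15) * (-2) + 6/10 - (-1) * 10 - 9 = 8/15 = 0.53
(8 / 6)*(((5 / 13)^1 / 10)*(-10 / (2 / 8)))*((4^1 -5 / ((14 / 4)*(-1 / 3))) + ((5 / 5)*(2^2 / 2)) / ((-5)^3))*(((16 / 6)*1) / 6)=-17152 / 2275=-7.54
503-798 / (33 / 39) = -4841 / 11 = -440.09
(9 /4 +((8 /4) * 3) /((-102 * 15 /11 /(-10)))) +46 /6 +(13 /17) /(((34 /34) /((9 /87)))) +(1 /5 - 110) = -99.37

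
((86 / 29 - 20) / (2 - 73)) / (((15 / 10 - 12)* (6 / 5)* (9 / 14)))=-0.03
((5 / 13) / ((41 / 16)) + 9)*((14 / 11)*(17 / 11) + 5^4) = 369983851 / 64493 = 5736.81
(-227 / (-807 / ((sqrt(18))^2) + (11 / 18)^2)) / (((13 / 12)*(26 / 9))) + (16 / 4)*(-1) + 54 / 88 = -187982257 / 107115580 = -1.75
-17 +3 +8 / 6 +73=181 / 3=60.33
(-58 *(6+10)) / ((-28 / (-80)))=-18560 / 7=-2651.43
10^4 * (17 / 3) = 170000 / 3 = 56666.67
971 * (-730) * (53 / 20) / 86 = -3756799 / 172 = -21841.85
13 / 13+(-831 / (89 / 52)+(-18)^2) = -14287 / 89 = -160.53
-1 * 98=-98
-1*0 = 0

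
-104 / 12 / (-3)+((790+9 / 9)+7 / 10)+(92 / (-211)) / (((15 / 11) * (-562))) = 4240080319 / 5336190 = 794.59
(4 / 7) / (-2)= -2 / 7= -0.29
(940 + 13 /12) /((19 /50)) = 282325 /114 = 2476.54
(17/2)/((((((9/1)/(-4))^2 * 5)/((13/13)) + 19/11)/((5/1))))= 7480/4759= 1.57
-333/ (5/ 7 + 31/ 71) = -165501/ 572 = -289.34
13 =13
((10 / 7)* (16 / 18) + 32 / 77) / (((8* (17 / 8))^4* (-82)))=-584 / 2373082173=-0.00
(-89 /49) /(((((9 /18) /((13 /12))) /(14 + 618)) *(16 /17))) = -1553851 /588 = -2642.60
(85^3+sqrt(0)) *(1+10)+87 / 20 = 135107587 / 20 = 6755379.35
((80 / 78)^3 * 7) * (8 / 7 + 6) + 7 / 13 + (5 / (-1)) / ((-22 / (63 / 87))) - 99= -1678499825 / 37845522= -44.35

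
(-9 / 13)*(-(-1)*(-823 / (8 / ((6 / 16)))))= 22221 / 832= 26.71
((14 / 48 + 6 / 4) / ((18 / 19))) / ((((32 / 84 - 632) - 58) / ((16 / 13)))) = -5719 / 1694394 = -0.00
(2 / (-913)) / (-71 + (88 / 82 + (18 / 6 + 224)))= -41 / 2939860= -0.00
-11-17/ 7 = -94/ 7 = -13.43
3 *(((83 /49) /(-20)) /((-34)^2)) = -249 /1132880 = -0.00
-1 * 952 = -952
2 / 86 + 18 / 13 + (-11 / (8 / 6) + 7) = 353 / 2236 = 0.16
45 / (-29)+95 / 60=0.03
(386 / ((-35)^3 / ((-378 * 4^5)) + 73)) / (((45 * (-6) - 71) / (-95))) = 2027704320 / 1378571953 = 1.47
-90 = -90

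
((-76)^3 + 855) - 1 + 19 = -438103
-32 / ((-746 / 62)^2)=-30752 / 139129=-0.22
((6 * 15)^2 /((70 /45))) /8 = 18225 /28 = 650.89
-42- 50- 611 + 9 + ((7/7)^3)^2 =-693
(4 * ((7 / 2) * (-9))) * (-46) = 5796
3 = 3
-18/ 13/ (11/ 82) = -1476/ 143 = -10.32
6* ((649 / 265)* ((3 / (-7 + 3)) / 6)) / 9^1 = -649 / 3180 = -0.20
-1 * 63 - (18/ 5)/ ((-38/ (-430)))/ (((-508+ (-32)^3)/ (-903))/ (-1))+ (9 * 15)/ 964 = -3136527405/ 50790268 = -61.75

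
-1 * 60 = -60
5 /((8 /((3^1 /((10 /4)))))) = 3 /4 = 0.75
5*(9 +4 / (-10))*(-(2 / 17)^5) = -0.00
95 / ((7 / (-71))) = -6745 / 7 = -963.57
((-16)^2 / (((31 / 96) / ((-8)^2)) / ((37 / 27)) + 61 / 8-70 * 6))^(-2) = 976428067126801 / 376307854606336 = 2.59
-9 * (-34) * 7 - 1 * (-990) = 3132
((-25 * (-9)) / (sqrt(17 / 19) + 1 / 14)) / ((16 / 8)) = -29925 / 3313 + 22050 * sqrt(323) / 3313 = 110.58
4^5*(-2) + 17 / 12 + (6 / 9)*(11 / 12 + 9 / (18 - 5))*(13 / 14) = -2045.59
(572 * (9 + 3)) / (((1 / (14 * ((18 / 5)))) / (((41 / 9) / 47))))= 7879872 / 235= 33531.37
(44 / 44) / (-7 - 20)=-1 / 27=-0.04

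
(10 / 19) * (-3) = -30 / 19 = -1.58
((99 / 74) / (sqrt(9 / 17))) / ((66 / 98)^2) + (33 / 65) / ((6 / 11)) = 121 / 130 + 2401 * sqrt(17) / 2442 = 4.98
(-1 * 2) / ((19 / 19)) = -2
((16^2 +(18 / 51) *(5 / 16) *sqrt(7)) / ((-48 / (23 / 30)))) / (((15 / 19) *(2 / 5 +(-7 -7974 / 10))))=0.01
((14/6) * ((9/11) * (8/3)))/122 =28/671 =0.04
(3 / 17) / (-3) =-1 / 17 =-0.06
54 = 54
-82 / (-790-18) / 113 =0.00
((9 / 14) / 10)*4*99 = 891 / 35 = 25.46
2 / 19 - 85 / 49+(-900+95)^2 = 648023.37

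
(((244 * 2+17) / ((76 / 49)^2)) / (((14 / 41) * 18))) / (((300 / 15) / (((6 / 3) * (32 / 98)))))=28987 / 25992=1.12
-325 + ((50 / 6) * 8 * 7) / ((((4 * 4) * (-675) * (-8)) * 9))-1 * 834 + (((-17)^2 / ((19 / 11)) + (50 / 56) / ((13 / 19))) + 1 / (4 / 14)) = -19902437309 / 20167056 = -986.88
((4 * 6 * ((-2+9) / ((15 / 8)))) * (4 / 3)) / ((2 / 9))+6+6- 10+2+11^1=2763 / 5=552.60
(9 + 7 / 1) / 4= 4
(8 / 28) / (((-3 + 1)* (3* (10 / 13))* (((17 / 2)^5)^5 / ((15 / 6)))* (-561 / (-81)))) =-981467136 / 7553751282764058714031897118293613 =-0.00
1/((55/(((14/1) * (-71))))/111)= -2006.07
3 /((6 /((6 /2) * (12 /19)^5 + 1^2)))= 3222595 /4952198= 0.65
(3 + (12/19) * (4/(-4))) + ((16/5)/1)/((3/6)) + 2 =1023/95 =10.77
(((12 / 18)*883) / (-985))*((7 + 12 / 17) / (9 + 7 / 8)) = -1850768 / 3968565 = -0.47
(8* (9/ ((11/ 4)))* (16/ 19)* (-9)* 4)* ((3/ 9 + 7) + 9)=-2709504/ 209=-12964.13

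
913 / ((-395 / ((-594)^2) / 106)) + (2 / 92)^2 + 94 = -72254470687853 / 835820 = -86447405.77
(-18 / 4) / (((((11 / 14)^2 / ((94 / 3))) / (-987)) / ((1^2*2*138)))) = 7528378032 / 121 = 62218000.26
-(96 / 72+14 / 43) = -214 / 129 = -1.66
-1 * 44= -44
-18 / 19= -0.95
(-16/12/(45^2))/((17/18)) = -8/11475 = -0.00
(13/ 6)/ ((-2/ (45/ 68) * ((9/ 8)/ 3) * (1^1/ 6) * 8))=-1.43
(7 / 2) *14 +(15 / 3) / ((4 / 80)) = 149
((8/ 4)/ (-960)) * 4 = -1/ 120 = -0.01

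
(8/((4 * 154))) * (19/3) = 19/231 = 0.08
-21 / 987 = -1 / 47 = -0.02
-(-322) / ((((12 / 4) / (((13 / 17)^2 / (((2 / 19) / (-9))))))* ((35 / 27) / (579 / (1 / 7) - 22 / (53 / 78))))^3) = -3915717572996088715117578037046481 / 88041457070318500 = -44475837898373427.73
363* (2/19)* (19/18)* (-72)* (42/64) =-7623/4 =-1905.75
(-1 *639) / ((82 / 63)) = -40257 / 82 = -490.94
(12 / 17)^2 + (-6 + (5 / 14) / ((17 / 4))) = -10960 / 2023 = -5.42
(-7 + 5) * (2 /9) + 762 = 6854 /9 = 761.56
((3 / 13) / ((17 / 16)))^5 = 254803968 / 527182965101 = 0.00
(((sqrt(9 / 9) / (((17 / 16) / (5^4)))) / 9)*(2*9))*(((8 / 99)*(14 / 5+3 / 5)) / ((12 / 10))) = 80000 / 297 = 269.36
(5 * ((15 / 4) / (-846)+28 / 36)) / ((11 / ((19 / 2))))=248615 / 74448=3.34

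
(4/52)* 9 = 9/13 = 0.69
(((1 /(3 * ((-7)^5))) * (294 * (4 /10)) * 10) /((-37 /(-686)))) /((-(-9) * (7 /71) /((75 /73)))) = -0.50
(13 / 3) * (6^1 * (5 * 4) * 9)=4680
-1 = -1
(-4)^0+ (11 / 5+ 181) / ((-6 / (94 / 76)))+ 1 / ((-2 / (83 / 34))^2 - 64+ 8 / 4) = -36.78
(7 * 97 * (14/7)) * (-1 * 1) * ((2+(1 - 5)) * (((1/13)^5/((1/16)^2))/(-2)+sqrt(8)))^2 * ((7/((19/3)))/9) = -13978483658505408/2619311345131+19468288 * sqrt(2)/21163701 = -5335.40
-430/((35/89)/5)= -38270/7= -5467.14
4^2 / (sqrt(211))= 16 *sqrt(211) / 211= 1.10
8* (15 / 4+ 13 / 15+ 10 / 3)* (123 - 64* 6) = -82998 / 5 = -16599.60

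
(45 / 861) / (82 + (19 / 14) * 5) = 30 / 50963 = 0.00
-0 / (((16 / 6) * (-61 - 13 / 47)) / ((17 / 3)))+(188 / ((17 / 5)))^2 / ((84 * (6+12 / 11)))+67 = 17073247 / 236691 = 72.13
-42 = -42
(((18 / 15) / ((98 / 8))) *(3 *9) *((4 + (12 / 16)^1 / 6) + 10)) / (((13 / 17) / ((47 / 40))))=7313247 / 127400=57.40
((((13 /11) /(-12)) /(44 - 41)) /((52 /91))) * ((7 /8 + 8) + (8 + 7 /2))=-14833 /12672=-1.17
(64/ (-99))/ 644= -16/ 15939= -0.00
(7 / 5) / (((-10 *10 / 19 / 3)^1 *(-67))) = 399 / 33500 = 0.01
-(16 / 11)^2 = -256 / 121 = -2.12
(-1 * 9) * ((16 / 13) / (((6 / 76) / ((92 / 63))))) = -55936 / 273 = -204.89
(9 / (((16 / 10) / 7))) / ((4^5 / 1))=315 / 8192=0.04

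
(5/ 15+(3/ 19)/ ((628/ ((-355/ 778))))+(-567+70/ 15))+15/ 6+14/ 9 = -46615076149/ 83547864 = -557.94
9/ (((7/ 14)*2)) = 9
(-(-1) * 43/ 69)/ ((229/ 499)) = 21457/ 15801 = 1.36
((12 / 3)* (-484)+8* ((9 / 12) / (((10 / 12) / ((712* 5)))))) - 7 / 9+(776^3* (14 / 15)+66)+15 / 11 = 215899084592 / 495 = 436159766.85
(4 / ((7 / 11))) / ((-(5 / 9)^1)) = -396 / 35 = -11.31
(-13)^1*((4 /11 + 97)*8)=-111384 /11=-10125.82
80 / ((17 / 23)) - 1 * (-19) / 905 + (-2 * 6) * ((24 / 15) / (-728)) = 151599517 / 1400035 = 108.28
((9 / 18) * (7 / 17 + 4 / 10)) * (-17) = -69 / 10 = -6.90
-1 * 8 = -8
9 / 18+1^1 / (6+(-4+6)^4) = 0.55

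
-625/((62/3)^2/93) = -16875/124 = -136.09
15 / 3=5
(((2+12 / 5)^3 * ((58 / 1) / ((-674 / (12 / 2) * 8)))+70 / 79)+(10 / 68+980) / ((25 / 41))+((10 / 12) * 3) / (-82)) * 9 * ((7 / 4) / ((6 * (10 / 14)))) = 2186030252506989 / 371124620000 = 5890.29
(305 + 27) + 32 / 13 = 4348 / 13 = 334.46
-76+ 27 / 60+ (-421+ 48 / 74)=-366967 / 740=-495.90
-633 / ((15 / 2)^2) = -844 / 75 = -11.25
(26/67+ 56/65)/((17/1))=5442/74035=0.07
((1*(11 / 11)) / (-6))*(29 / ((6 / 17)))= -493 / 36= -13.69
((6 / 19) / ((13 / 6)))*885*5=159300 / 247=644.94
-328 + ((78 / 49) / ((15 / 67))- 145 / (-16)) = -1222363 / 3920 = -311.83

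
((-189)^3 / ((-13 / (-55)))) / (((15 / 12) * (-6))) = 49509306 / 13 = 3808408.15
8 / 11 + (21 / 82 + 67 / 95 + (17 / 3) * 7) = 41.36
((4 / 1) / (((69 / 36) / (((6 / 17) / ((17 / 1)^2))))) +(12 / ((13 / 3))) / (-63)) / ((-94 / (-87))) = -18521778 / 483296723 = -0.04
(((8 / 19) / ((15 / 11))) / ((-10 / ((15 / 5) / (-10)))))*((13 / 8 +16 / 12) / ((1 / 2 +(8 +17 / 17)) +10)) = 781 / 555750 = 0.00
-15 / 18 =-0.83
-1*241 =-241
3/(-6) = -1/2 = -0.50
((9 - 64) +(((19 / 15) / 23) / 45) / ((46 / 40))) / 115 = -3927749 / 8212725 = -0.48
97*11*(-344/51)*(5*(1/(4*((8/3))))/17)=-229405/1156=-198.45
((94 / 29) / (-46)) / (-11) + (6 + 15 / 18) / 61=318019 / 2685342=0.12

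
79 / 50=1.58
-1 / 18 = -0.06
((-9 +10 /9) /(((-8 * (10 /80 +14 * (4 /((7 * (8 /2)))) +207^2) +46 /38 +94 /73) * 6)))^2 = 9697719529 /659232397724028762384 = 0.00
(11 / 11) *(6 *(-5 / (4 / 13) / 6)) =-65 / 4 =-16.25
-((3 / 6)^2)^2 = -1 / 16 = -0.06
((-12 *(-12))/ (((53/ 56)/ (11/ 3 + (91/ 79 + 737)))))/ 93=157526656/ 129797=1213.64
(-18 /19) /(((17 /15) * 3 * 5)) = -0.06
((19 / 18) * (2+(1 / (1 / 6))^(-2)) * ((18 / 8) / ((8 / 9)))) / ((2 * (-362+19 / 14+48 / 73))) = -708757 / 94183680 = -0.01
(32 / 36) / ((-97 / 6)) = -16 / 291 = -0.05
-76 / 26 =-38 / 13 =-2.92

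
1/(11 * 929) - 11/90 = -112319/919710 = -0.12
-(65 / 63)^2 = -4225 / 3969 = -1.06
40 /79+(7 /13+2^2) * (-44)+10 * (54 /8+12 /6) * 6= 325.81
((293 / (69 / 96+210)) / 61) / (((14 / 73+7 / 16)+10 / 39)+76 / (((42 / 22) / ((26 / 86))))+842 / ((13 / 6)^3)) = 7241974544896 / 30405238432126261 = 0.00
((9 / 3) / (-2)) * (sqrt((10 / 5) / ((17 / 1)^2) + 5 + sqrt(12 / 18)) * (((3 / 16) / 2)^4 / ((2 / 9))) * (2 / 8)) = -729 * sqrt(867 * sqrt(6) + 13023) / 285212672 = -0.00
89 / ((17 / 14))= 1246 / 17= 73.29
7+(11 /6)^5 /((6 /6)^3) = 215483 /7776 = 27.71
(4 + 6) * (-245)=-2450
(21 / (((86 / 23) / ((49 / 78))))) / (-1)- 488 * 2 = -2190225 / 2236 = -979.53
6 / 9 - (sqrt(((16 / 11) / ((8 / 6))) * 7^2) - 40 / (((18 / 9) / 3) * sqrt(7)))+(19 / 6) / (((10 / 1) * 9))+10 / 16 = -14 * sqrt(33) / 11+1433 / 1080+60 * sqrt(7) / 7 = 16.69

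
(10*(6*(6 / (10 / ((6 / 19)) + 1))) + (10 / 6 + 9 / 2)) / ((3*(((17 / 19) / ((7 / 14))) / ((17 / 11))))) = 96007 / 19404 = 4.95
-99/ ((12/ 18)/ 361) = -107217/ 2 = -53608.50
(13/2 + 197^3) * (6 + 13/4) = 565758083/8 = 70719760.38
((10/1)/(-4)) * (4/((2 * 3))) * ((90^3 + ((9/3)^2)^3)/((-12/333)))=134999865/4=33749966.25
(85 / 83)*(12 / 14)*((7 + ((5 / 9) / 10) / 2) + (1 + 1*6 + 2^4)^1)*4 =183770 / 1743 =105.43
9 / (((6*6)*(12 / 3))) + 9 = 145 / 16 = 9.06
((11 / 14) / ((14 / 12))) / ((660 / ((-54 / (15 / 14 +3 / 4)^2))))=-24 / 1445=-0.02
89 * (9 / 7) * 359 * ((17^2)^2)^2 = 2005941833976519 / 7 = 286563119139502.71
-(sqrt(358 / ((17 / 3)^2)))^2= -3222 / 289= -11.15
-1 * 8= -8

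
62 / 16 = 31 / 8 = 3.88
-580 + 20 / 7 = -577.14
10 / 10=1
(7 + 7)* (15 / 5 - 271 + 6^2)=-3248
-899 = -899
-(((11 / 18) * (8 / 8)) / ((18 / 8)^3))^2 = -123904 / 43046721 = -0.00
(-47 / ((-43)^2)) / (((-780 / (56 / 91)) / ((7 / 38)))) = 329 / 89057085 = 0.00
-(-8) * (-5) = -40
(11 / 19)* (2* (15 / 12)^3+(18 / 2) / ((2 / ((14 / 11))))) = 3391 / 608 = 5.58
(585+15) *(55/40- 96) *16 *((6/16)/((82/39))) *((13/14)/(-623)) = 241.48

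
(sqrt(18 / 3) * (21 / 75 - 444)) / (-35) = 11093 * sqrt(6) / 875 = 31.05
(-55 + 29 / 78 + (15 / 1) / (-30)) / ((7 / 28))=-8600 / 39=-220.51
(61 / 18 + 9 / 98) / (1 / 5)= 7675 / 441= 17.40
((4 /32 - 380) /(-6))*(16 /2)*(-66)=-33429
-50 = -50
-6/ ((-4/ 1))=3/ 2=1.50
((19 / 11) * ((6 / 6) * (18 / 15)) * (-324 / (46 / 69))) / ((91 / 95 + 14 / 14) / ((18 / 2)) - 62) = 789507 / 48422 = 16.30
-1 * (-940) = 940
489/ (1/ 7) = 3423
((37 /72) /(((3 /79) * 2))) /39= 2923 /16848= 0.17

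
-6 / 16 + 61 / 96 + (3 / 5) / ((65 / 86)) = 32893 / 31200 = 1.05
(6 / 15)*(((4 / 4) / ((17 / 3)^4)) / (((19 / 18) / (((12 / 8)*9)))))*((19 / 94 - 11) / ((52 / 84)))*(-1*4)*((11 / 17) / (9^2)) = 45579996 / 16483119913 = 0.00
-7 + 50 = 43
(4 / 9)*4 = 1.78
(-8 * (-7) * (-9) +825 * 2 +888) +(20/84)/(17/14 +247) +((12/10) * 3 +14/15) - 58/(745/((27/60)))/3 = 6332976281/3106650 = 2038.52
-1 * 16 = -16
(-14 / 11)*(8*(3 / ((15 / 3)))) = -336 / 55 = -6.11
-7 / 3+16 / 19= -85 / 57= -1.49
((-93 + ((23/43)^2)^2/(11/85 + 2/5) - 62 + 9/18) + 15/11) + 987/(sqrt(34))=-103556804587/676922598 + 987 * sqrt(34)/34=16.29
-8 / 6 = -4 / 3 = -1.33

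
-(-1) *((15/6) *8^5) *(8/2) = 327680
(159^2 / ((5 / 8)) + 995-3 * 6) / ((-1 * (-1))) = 207133 / 5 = 41426.60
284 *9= 2556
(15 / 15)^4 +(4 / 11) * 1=15 / 11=1.36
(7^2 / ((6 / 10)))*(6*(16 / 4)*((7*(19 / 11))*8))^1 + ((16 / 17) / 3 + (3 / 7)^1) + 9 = 189595.20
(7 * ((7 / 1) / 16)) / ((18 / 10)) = 245 / 144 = 1.70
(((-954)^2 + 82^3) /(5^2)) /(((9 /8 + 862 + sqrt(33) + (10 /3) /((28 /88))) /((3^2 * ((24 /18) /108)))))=2402340631712 /323085507495- 4583213824 * sqrt(33) /538475845825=7.39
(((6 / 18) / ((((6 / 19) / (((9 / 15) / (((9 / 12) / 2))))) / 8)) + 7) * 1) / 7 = 923 / 315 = 2.93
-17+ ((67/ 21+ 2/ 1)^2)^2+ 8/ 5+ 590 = 1264534718/ 972405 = 1300.42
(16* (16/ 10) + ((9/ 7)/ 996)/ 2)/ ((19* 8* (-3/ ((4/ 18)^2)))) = -594959/ 214598160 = -0.00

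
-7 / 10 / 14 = -1 / 20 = -0.05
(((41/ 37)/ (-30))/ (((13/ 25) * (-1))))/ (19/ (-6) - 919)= -205/ 2661373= -0.00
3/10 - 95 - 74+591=4223/10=422.30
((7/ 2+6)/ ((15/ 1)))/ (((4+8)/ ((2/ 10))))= 19/ 1800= 0.01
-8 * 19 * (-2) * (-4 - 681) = -208240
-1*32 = -32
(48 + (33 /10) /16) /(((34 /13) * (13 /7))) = 53991 /5440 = 9.92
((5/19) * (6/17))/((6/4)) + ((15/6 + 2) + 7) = 7469/646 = 11.56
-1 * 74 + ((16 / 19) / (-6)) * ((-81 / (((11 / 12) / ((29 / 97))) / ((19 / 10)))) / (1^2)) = -357206 / 5335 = -66.96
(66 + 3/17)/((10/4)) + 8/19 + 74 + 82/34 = 33367/323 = 103.30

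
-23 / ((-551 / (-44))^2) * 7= -1.03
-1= -1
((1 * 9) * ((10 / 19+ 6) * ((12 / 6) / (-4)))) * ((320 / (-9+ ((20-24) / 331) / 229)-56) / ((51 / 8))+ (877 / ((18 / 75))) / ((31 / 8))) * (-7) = 8413396258680 / 44069797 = 190910.71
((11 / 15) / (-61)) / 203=-11 / 185745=-0.00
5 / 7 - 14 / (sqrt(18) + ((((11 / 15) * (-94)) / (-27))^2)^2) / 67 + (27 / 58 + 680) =2171508033810751171875 * sqrt(2) / 6190972799591726736694163 + 1712156760339949581296998565117 / 2513534956634241055097830178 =681.18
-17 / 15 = -1.13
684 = 684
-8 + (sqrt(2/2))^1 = -7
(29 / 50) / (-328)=-29 / 16400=-0.00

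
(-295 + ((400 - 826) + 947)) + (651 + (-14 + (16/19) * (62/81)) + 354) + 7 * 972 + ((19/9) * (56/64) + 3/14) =691515085/86184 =8023.71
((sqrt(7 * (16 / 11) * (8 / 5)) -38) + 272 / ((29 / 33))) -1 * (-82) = 8 * sqrt(770) / 55 + 10252 / 29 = 357.55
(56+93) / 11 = 149 / 11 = 13.55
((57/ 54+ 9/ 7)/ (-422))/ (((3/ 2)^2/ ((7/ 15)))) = -59/ 51273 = -0.00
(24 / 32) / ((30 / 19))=19 / 40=0.48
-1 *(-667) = 667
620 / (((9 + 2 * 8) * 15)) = 124 / 75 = 1.65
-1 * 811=-811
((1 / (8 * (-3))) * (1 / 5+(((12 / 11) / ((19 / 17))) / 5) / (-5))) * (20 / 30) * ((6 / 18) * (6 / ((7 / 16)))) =-6728 / 329175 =-0.02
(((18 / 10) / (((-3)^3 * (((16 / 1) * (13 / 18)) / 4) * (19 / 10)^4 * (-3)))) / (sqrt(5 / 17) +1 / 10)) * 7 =-170000 / 116897937 +100000 * sqrt(85) / 116897937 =0.01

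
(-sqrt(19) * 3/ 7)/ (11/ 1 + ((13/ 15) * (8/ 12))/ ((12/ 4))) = -0.17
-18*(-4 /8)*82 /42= 123 /7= 17.57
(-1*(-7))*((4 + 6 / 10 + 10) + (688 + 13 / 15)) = 73864 / 15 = 4924.27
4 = 4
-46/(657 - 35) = -23/311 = -0.07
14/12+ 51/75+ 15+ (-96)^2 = 1384927/150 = 9232.85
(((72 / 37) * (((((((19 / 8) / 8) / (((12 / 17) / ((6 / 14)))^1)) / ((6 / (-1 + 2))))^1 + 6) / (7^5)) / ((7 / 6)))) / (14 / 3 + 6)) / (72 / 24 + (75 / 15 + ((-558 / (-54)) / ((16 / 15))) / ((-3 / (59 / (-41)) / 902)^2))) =15754905 / 509273381304144128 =0.00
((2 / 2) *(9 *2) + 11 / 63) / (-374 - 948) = -1145 / 83286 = -0.01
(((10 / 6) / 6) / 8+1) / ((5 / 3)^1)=149 / 240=0.62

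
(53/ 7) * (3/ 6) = 53/ 14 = 3.79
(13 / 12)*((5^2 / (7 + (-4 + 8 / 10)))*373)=606125 / 228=2658.44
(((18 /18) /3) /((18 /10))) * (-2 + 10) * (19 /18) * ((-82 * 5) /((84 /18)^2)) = -38950 /1323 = -29.44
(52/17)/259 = 52/4403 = 0.01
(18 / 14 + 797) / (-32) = -1397 / 56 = -24.95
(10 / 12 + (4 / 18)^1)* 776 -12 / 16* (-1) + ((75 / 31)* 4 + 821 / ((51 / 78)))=39560141 / 18972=2085.19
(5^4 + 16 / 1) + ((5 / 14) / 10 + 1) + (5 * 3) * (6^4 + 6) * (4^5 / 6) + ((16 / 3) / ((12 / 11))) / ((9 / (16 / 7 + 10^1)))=7560987433 / 2268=3333768.71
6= 6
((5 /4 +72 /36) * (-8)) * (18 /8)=-117 /2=-58.50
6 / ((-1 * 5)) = -6 / 5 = -1.20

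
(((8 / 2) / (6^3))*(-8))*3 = -4 / 9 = -0.44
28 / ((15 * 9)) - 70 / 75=-98 / 135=-0.73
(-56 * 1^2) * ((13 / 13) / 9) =-56 / 9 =-6.22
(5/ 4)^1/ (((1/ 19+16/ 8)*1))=95/ 156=0.61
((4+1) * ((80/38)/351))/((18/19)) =100/3159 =0.03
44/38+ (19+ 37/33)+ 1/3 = 4517/209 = 21.61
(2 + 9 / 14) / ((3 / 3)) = 37 / 14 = 2.64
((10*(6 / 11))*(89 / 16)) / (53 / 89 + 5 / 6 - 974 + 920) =-356445 / 617606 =-0.58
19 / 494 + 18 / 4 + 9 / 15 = 334 / 65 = 5.14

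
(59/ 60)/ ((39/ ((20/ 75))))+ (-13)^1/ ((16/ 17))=-1938331/ 140400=-13.81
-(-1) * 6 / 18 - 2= -5 / 3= -1.67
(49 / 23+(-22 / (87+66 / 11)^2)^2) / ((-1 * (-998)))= 0.00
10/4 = 5/2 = 2.50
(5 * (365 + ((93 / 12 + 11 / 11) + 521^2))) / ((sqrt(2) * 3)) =5436295 * sqrt(2) / 24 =320336.75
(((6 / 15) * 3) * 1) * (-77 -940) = -6102 / 5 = -1220.40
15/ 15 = 1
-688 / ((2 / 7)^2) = -8428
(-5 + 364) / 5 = 359 / 5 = 71.80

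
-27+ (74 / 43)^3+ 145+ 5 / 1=10184585 / 79507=128.10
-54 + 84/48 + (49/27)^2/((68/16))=-2551721/49572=-51.48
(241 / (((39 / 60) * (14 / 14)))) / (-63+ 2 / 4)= -1928 / 325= -5.93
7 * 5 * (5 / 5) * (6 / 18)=11.67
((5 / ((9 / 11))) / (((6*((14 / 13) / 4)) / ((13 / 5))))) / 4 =1859 / 756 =2.46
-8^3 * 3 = -1536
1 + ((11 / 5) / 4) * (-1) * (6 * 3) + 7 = -19 / 10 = -1.90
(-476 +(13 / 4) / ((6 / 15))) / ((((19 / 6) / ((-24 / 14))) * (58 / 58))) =1773 / 7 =253.29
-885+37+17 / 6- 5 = -5101 / 6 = -850.17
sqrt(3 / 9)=sqrt(3) / 3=0.58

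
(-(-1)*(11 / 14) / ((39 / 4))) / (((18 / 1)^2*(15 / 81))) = 0.00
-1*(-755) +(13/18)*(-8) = 6743/9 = 749.22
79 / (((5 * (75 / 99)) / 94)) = 245058 / 125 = 1960.46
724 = 724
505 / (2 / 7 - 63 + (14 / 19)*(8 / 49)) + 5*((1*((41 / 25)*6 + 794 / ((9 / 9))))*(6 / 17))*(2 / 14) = 38553281 / 198135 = 194.58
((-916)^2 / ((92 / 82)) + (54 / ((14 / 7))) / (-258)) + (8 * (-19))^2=770958.16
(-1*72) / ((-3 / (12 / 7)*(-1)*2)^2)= -288 / 49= -5.88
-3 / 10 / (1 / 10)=-3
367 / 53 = 6.92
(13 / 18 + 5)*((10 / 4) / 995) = 103 / 7164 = 0.01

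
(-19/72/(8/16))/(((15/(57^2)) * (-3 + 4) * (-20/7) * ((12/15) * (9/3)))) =48013/2880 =16.67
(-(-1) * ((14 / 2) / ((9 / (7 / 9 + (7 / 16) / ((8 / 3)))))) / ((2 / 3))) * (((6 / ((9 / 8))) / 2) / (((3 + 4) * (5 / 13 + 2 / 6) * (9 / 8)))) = 2015 / 3888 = 0.52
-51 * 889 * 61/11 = -2765679/11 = -251425.36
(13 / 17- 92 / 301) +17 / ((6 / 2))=94036 / 15351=6.13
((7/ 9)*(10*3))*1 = 70/ 3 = 23.33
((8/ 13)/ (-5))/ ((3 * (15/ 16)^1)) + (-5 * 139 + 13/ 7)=-14192996/ 20475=-693.19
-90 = -90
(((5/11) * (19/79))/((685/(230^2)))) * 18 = 18091800/119053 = 151.96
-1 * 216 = -216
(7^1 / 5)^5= 16807 / 3125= 5.38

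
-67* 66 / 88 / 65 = -201 / 260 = -0.77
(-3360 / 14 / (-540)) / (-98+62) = -1 / 81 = -0.01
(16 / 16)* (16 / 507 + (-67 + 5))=-31418 / 507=-61.97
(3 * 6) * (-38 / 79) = -684 / 79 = -8.66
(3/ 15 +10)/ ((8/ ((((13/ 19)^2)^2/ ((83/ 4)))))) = 1456611/ 108166430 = 0.01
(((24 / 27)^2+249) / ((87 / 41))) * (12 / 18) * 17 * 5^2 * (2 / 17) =82955300 / 21141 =3923.91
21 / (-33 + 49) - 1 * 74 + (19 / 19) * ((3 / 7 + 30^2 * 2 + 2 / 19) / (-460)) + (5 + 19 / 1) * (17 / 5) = 1223183 / 244720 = 5.00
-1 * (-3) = 3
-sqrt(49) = -7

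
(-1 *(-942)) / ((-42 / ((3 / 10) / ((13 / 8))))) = -1884 / 455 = -4.14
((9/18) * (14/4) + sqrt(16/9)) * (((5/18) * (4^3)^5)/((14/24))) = 99321118720/63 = 1576525693.97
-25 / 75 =-1 / 3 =-0.33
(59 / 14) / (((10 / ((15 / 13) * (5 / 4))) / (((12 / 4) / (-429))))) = -0.00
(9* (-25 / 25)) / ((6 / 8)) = -12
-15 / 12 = -5 / 4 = -1.25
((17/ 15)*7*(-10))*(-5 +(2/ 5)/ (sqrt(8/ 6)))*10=11900/ 3 -476*sqrt(3)/ 3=3691.85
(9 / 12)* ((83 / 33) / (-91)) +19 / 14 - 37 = -142797 / 4004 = -35.66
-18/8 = -9/4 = -2.25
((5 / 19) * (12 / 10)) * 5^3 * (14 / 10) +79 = 2551 / 19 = 134.26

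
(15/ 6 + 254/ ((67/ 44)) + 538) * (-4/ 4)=-707.31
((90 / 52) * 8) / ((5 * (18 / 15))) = 30 / 13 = 2.31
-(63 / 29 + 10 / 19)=-1487 / 551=-2.70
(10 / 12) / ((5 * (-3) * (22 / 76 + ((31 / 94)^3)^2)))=-6553762920032 / 34300317291723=-0.19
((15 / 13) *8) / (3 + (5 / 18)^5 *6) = 37791360 / 12322817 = 3.07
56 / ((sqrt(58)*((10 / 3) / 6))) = 252*sqrt(58) / 145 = 13.24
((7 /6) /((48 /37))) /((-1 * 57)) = -259 /16416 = -0.02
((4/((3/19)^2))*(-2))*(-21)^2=-141512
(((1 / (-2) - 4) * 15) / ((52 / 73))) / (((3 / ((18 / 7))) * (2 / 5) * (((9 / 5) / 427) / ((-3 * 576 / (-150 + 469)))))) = 1082079000 / 4147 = 260930.55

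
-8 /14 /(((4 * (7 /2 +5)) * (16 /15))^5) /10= -151875 /166748733046784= -0.00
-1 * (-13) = 13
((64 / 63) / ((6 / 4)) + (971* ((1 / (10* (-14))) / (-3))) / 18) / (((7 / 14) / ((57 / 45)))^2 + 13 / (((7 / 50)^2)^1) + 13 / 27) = 15391957 / 12683275030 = 0.00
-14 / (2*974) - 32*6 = -192.01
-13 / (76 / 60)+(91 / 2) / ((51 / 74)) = 54028 / 969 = 55.76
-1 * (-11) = 11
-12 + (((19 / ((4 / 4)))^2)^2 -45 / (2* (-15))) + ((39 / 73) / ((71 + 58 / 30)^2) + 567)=11434639970845 / 87369028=130877.50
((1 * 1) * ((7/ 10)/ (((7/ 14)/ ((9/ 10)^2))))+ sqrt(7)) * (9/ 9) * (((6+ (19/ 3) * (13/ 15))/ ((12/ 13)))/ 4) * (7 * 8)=987987/ 5000+ 47047 * sqrt(7)/ 270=658.61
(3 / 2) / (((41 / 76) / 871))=99294 / 41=2421.80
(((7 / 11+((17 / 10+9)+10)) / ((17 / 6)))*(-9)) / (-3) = 21123 / 935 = 22.59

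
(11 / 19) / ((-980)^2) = 11 / 18247600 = 0.00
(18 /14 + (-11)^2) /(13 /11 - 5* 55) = -0.45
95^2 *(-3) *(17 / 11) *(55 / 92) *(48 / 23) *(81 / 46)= -1118468250 / 12167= -91926.38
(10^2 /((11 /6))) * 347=208200 /11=18927.27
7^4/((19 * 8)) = 2401/152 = 15.80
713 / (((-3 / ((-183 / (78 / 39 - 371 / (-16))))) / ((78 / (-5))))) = -134688 / 5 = -26937.60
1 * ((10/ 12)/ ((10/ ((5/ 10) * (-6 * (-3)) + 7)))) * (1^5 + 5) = 8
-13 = -13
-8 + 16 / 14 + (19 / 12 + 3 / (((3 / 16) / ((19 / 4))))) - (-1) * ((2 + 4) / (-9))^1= 70.06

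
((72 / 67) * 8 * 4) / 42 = 384 / 469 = 0.82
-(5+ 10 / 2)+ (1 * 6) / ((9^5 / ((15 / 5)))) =-65608 / 6561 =-10.00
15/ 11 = 1.36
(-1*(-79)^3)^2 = 243087455521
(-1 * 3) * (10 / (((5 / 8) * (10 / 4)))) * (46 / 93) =-9.50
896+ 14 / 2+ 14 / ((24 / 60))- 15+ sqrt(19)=927.36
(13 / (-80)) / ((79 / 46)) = -0.09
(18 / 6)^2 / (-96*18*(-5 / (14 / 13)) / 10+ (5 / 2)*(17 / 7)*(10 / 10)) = 126 / 11317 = 0.01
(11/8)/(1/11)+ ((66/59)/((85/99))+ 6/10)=683159/40120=17.03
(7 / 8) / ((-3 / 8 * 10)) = -7 / 30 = -0.23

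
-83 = -83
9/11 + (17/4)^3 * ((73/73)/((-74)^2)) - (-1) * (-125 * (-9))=4340200219/3855104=1125.83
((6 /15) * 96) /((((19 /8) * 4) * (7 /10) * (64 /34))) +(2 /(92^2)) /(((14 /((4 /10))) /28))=2158453 /703570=3.07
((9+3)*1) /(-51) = -4 /17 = -0.24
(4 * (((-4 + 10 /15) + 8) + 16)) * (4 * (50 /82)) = 24800 /123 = 201.63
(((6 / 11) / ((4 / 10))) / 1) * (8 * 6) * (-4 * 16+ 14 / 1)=-36000 / 11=-3272.73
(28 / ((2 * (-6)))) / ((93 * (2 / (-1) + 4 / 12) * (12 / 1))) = 7 / 5580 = 0.00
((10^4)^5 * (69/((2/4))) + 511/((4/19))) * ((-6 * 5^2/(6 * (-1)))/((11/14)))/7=1380000000000000000242725/22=62727272727272727283760.23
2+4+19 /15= 109 /15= 7.27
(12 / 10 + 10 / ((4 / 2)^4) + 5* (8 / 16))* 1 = 173 / 40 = 4.32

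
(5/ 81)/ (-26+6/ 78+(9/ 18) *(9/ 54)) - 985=-107204705/ 108837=-985.00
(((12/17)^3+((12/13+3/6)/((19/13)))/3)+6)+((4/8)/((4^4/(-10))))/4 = 6.67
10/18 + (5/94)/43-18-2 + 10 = -9.44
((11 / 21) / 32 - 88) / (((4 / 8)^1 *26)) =-59125 / 8736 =-6.77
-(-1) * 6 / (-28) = -3 / 14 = -0.21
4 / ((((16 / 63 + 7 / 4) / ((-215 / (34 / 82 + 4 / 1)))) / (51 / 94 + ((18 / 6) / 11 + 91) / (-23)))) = 333.03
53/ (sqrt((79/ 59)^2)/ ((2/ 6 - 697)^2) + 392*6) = 13659048700/ 606152501511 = 0.02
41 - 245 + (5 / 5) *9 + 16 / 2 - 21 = -208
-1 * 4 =-4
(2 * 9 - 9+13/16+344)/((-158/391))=-2213451/2528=-875.57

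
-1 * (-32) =32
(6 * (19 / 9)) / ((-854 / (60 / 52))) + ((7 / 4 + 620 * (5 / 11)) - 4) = 68278671 / 244244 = 279.55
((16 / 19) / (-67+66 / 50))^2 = 40000 / 243328801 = 0.00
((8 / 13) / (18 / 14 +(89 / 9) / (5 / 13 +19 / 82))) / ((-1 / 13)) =-331128 / 717335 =-0.46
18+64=82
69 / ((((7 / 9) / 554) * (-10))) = -172017 / 35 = -4914.77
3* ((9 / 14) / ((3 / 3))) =27 / 14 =1.93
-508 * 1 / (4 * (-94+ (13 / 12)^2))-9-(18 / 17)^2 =-33813243 / 3863063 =-8.75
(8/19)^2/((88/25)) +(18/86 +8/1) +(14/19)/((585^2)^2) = 165178824197452693/19998241423070625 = 8.26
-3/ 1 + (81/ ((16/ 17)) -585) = -8031/ 16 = -501.94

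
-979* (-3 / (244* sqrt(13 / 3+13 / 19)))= 267* sqrt(16302) / 6344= 5.37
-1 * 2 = -2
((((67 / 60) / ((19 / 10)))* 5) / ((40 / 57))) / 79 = 67 / 1264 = 0.05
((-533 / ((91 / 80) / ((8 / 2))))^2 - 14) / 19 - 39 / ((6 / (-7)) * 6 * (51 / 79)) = 105352525927 / 569772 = 184902.95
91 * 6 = 546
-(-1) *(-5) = -5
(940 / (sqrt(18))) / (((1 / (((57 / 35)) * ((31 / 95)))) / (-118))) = -343852 * sqrt(2) / 35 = -13893.72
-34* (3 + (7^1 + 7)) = -578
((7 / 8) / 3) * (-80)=-70 / 3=-23.33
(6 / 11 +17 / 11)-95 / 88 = 89 / 88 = 1.01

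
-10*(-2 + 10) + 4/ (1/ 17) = -12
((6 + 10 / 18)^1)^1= 59 / 9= 6.56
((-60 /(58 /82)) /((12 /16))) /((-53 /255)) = 836400 /1537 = 544.18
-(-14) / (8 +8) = 7 / 8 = 0.88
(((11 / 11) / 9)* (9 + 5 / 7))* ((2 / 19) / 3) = 136 / 3591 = 0.04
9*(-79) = -711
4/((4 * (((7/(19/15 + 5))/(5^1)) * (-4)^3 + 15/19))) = -893/12063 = -0.07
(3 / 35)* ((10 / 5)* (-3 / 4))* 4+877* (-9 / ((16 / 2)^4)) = -349983 / 143360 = -2.44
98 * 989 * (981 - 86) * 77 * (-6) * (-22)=881678111160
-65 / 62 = -1.05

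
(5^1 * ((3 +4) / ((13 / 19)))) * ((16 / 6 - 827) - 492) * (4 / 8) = -2626085 / 78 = -33667.76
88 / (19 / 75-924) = -6600 / 69281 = -0.10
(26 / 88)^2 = 0.09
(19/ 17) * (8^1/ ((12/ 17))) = 38/ 3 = 12.67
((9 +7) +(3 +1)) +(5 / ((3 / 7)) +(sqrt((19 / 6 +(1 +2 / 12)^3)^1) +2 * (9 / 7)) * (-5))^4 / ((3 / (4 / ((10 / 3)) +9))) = 541056875 * sqrt(6162) / 2000376 +5769335570245 / 112021056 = 72734.30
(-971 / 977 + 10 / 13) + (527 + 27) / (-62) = -3606620 / 393731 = -9.16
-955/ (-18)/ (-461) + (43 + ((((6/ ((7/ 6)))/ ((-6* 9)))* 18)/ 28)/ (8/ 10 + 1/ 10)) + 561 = 245513153/ 406602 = 603.82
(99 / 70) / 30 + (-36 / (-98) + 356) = 1746431 / 4900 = 356.41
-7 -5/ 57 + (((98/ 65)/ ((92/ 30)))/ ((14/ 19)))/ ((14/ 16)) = -107800/ 17043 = -6.33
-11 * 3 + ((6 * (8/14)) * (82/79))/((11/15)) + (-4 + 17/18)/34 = -105120593/3722796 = -28.24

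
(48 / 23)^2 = 2304 / 529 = 4.36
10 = 10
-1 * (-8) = 8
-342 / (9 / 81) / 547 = -3078 / 547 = -5.63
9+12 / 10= 51 / 5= 10.20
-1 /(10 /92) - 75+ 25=-296 /5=-59.20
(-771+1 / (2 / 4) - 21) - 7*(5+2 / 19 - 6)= -14891 / 19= -783.74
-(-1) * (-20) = -20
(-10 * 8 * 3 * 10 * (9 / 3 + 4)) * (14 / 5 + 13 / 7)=-78240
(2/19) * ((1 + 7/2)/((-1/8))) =-72/19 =-3.79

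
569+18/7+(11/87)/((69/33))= 8006848/14007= 571.63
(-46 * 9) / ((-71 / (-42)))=-17388 / 71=-244.90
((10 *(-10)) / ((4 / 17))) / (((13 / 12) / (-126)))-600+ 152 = 636776 / 13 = 48982.77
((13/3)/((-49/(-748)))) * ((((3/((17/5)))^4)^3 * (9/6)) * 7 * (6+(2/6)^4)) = 223102832519531250/239903274153431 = 929.97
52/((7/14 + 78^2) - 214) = 0.01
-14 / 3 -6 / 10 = -79 / 15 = -5.27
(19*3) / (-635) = -57 / 635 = -0.09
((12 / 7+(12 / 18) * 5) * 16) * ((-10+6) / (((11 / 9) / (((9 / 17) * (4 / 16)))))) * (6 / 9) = -30528 / 1309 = -23.32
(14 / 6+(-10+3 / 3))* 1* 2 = -40 / 3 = -13.33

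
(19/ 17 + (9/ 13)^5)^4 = 2.66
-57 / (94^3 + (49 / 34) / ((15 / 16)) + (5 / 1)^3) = -14535 / 211831187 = -0.00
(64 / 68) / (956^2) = 1 / 971057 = 0.00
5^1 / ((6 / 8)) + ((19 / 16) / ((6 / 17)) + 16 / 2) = 577 / 32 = 18.03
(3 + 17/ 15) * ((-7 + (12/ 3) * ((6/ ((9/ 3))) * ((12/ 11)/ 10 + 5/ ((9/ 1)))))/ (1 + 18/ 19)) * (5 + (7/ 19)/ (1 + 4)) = -24893372/ 1373625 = -18.12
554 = 554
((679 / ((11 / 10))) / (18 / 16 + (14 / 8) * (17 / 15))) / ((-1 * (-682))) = 0.29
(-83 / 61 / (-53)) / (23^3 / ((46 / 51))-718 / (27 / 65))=4482 / 2053255669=0.00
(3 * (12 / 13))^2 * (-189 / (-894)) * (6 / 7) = 34992 / 25181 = 1.39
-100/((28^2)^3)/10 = -5/240945152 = -0.00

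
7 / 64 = 0.11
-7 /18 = -0.39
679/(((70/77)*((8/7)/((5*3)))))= 156849/16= 9803.06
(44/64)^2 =121/256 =0.47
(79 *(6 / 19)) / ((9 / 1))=158 / 57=2.77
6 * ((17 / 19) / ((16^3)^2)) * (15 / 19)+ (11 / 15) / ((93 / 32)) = 1065958262951 / 4224461045760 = 0.25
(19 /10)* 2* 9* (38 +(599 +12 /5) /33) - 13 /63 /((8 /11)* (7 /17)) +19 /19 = 1865869267 /970200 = 1923.18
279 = 279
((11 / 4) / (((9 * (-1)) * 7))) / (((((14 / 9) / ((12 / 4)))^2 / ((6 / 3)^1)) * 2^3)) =-891 / 21952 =-0.04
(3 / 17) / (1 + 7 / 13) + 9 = 3099 / 340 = 9.11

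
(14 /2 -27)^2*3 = 1200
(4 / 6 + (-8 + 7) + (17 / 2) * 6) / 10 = 76 / 15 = 5.07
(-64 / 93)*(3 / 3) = -64 / 93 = -0.69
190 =190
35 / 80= 7 / 16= 0.44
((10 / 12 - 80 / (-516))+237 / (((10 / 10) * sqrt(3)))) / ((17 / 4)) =10 / 43+316 * sqrt(3) / 17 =32.43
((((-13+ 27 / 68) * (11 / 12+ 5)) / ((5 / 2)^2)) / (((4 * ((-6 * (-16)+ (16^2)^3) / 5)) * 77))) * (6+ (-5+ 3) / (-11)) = -60847 / 852622995840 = -0.00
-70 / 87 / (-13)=70 / 1131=0.06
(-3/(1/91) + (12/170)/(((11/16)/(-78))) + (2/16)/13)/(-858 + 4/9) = 245919033/750498320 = 0.33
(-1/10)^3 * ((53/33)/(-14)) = 53/462000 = 0.00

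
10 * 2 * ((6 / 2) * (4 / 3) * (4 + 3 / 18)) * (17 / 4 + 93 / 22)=93250 / 33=2825.76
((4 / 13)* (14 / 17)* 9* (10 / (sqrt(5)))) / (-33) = -336* sqrt(5) / 2431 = -0.31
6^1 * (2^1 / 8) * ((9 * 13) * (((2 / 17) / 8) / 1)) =351 / 136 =2.58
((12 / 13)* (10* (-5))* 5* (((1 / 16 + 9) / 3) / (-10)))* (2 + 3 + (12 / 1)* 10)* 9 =78425.48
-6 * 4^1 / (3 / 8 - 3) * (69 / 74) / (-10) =-1104 / 1295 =-0.85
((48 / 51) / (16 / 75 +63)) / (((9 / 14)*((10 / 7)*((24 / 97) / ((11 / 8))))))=23765 / 263772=0.09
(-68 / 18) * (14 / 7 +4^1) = -68 / 3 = -22.67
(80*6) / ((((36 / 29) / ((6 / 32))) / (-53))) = -7685 / 2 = -3842.50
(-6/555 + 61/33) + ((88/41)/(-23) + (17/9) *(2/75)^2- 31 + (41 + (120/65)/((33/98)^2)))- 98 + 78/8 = -669312188417179/11113917457500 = -60.22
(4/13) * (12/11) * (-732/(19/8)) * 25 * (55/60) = -585600/247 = -2370.85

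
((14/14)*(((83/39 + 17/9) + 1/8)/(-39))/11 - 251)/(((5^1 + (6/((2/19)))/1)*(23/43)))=-4334031103/572601744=-7.57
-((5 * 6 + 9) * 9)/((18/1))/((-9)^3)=13/486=0.03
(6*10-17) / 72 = 43 / 72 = 0.60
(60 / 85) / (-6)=-2 / 17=-0.12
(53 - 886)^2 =693889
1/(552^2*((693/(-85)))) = -85/211159872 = -0.00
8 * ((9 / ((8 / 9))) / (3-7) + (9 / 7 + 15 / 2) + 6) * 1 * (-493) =-1353285 / 28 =-48331.61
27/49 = 0.55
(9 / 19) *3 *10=270 / 19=14.21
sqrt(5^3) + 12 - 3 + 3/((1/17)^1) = 5 * sqrt(5) + 60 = 71.18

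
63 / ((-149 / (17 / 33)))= -357 / 1639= -0.22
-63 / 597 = -0.11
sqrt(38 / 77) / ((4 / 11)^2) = 11 * sqrt(2926) / 112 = 5.31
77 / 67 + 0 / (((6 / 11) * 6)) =77 / 67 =1.15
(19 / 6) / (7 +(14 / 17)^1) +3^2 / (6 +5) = 565 / 462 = 1.22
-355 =-355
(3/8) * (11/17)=33/136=0.24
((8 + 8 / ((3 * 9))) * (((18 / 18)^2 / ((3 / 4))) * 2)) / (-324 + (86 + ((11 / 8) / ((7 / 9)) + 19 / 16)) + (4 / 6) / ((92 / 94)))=-4616192 / 48901347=-0.09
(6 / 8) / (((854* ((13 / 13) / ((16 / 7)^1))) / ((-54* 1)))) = -324 / 2989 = -0.11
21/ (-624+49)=-21/ 575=-0.04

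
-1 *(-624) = 624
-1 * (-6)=6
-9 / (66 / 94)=-141 / 11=-12.82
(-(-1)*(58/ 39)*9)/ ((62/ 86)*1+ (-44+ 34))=-2494/ 1729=-1.44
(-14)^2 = 196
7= 7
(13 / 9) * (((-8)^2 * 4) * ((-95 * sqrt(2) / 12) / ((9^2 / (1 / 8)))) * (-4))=39520 * sqrt(2) / 2187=25.56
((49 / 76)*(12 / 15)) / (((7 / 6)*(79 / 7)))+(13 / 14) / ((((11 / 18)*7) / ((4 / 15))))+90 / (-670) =-10101081 / 271028065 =-0.04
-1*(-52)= 52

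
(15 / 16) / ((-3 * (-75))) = 1 / 240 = 0.00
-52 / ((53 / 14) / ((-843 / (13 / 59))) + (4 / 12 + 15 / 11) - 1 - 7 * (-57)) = -132764632 / 1020490187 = -0.13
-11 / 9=-1.22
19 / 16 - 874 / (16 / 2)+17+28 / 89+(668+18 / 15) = 4118579 / 7120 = 578.45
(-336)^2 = 112896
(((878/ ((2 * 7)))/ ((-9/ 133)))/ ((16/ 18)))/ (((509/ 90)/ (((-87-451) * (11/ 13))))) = 1110645855/ 13234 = 83923.67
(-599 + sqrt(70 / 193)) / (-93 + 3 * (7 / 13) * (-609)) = 7787 / 13998 - 13 * sqrt(13510) / 2701614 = 0.56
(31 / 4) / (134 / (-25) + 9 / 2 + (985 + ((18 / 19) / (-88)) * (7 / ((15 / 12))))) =161975 / 20567266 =0.01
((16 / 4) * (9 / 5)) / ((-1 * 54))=-2 / 15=-0.13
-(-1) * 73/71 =73/71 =1.03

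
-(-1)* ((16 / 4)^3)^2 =4096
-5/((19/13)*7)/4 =-65/532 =-0.12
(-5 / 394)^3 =-125 / 61162984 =-0.00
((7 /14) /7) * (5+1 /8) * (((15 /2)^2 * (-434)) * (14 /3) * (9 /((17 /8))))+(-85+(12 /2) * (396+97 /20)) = -14816479 /85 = -174311.52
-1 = -1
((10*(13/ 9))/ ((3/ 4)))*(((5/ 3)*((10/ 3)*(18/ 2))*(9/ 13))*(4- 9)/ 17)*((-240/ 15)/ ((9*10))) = 16000/ 459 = 34.86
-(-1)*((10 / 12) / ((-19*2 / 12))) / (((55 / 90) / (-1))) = 90 / 209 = 0.43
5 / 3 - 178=-529 / 3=-176.33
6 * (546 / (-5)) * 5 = -3276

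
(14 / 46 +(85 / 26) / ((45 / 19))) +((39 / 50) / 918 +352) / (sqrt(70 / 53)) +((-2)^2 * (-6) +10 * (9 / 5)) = -23225 / 5382 +5385613 * sqrt(3710) / 1071000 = 301.97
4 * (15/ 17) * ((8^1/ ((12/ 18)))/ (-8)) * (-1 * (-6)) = -31.76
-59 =-59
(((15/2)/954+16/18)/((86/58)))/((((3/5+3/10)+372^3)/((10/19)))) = 1240475/200617707259701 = 0.00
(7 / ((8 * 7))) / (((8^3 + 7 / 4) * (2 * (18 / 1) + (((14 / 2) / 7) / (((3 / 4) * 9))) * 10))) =9 / 1386440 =0.00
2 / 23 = 0.09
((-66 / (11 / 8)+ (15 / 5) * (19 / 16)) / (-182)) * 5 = 3555 / 2912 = 1.22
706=706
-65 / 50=-13 / 10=-1.30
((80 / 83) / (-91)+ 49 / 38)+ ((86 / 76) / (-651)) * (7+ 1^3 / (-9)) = 1402535 / 1107054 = 1.27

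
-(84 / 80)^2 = -441 / 400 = -1.10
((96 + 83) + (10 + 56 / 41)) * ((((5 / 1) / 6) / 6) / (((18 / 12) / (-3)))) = -39025 / 738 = -52.88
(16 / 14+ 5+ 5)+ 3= 99 / 7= 14.14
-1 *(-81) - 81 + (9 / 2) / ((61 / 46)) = 207 / 61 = 3.39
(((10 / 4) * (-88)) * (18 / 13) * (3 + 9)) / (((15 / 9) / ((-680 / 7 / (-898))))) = -9694080 / 40859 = -237.26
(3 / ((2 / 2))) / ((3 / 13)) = 13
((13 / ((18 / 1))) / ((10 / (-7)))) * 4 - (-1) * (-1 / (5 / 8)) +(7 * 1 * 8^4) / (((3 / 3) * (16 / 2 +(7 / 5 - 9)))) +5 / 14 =45156343 / 630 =71676.73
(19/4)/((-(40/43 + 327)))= -817/56404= -0.01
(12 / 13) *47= 564 / 13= 43.38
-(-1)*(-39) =-39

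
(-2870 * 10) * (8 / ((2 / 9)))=-1033200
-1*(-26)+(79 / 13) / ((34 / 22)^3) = 1765743 / 63869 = 27.65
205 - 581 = -376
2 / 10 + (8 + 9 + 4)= 106 / 5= 21.20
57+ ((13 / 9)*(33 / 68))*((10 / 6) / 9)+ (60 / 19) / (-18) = 5960389 / 104652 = 56.95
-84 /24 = -7 /2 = -3.50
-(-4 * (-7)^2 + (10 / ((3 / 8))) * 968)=-76852 / 3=-25617.33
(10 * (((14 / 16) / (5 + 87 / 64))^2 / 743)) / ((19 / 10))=0.00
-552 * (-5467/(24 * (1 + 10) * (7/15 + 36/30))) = 34293/5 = 6858.60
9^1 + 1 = 10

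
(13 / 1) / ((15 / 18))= 78 / 5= 15.60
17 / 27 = 0.63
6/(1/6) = 36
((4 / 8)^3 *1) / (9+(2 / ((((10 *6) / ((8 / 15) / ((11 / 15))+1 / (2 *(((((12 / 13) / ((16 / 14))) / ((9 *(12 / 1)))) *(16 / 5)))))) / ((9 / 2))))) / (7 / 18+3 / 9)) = 5005 / 540153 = 0.01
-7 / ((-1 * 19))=7 / 19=0.37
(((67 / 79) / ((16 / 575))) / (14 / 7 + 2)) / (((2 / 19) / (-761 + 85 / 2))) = -1051848075 / 20224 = -52009.89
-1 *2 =-2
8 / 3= 2.67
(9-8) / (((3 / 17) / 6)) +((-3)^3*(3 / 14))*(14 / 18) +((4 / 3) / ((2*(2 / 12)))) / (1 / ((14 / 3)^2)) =2099 / 18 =116.61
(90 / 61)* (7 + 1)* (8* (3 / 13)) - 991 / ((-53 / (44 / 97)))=30.27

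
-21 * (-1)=21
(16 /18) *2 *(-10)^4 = 160000 /9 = 17777.78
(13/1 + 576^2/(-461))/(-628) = 325783/289508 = 1.13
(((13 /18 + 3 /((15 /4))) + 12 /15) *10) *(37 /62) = 7733 /558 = 13.86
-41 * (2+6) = -328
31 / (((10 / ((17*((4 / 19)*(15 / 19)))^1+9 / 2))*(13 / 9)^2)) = 13280679 / 1220180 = 10.88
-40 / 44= -0.91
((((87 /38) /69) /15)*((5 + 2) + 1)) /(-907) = -116 /5945385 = -0.00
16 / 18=8 / 9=0.89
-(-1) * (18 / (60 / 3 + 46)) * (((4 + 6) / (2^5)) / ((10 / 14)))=21 / 176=0.12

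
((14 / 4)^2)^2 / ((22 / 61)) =146461 / 352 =416.08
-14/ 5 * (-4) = 56/ 5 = 11.20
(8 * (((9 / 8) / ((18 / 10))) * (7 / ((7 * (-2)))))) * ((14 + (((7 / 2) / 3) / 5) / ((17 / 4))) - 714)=89243 / 51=1749.86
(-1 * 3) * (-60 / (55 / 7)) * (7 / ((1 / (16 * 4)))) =112896 / 11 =10263.27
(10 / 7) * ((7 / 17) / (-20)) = -1 / 34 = -0.03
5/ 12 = 0.42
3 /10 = 0.30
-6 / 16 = -3 / 8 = -0.38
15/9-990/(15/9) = -1777/3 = -592.33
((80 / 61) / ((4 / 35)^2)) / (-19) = -6125 / 1159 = -5.28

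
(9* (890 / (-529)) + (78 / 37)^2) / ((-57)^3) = 0.00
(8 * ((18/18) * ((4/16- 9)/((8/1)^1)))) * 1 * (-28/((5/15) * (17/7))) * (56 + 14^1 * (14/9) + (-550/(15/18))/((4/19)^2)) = -914583775/204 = -4483253.80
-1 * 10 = -10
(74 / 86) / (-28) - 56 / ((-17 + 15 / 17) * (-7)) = -86941 / 164948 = -0.53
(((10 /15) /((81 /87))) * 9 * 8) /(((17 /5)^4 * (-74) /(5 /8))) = -90625 /27812493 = -0.00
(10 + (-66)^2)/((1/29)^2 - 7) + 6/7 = -12833663/20601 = -622.96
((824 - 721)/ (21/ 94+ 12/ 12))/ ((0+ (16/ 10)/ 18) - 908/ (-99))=159753/ 17572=9.09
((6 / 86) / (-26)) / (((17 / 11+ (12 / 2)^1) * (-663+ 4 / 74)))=1221 / 2276144026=0.00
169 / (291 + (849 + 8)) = 169 / 1148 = 0.15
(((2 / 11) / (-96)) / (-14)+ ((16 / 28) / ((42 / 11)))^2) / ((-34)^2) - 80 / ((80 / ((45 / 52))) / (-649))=64199611708321 / 114308498304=561.63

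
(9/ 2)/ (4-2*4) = -9/ 8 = -1.12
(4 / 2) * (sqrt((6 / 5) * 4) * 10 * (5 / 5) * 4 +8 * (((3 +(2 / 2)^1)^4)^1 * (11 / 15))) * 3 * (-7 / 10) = -157696 / 25-336 * sqrt(30) / 5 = -6675.91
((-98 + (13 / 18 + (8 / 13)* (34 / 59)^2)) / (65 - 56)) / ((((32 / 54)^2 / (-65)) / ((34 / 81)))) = 6721080815 / 8020224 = 838.02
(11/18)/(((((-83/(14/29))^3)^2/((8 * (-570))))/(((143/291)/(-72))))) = 0.00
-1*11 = -11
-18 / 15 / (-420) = 1 / 350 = 0.00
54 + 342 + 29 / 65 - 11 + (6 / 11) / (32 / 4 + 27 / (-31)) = 4686028 / 12155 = 385.52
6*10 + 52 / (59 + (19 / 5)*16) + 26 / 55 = 2006574 / 32945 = 60.91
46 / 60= 23 / 30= 0.77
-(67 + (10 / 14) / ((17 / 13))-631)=67051 / 119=563.45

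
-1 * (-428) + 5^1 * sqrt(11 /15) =sqrt(165) /3 + 428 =432.28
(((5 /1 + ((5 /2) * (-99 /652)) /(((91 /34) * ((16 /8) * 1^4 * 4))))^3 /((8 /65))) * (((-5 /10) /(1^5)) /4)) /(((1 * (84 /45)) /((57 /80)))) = -11307983758442972004375 /235858515532137365504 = -47.94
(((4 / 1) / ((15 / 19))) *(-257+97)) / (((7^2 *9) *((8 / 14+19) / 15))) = -12160 / 8631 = -1.41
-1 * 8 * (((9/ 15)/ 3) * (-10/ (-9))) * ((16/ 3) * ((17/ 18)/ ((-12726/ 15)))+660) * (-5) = 3023670400/ 515403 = 5866.61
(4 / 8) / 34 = 1 / 68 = 0.01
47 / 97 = 0.48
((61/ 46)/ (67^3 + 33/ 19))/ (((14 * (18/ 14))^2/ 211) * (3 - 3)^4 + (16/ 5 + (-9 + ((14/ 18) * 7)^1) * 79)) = -0.00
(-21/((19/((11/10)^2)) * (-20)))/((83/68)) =43197/788500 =0.05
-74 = -74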